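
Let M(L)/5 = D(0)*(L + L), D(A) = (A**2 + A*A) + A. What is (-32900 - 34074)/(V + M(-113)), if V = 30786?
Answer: -33487/15393 ≈ -2.1755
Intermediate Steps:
D(A) = A + 2*A**2 (D(A) = (A**2 + A**2) + A = 2*A**2 + A = A + 2*A**2)
M(L) = 0 (M(L) = 5*((0*(1 + 2*0))*(L + L)) = 5*((0*(1 + 0))*(2*L)) = 5*((0*1)*(2*L)) = 5*(0*(2*L)) = 5*0 = 0)
(-32900 - 34074)/(V + M(-113)) = (-32900 - 34074)/(30786 + 0) = -66974/30786 = -66974*1/30786 = -33487/15393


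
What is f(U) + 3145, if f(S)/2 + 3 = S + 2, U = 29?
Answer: 3201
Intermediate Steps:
f(S) = -2 + 2*S (f(S) = -6 + 2*(S + 2) = -6 + 2*(2 + S) = -6 + (4 + 2*S) = -2 + 2*S)
f(U) + 3145 = (-2 + 2*29) + 3145 = (-2 + 58) + 3145 = 56 + 3145 = 3201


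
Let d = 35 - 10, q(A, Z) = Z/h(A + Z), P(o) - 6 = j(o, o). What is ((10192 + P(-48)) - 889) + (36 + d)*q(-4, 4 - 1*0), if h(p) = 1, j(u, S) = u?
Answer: 9505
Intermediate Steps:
P(o) = 6 + o
q(A, Z) = Z (q(A, Z) = Z/1 = Z*1 = Z)
d = 25
((10192 + P(-48)) - 889) + (36 + d)*q(-4, 4 - 1*0) = ((10192 + (6 - 48)) - 889) + (36 + 25)*(4 - 1*0) = ((10192 - 42) - 889) + 61*(4 + 0) = (10150 - 889) + 61*4 = 9261 + 244 = 9505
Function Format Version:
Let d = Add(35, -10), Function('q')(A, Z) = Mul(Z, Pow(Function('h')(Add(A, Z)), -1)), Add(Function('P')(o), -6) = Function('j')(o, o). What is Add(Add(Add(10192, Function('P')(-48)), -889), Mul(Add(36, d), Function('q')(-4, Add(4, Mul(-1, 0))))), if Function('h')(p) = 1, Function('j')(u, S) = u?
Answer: 9505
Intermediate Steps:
Function('P')(o) = Add(6, o)
Function('q')(A, Z) = Z (Function('q')(A, Z) = Mul(Z, Pow(1, -1)) = Mul(Z, 1) = Z)
d = 25
Add(Add(Add(10192, Function('P')(-48)), -889), Mul(Add(36, d), Function('q')(-4, Add(4, Mul(-1, 0))))) = Add(Add(Add(10192, Add(6, -48)), -889), Mul(Add(36, 25), Add(4, Mul(-1, 0)))) = Add(Add(Add(10192, -42), -889), Mul(61, Add(4, 0))) = Add(Add(10150, -889), Mul(61, 4)) = Add(9261, 244) = 9505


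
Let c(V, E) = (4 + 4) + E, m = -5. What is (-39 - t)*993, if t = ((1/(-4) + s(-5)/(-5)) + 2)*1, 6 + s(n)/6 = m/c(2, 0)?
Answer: -483591/10 ≈ -48359.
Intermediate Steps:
c(V, E) = 8 + E
s(n) = -159/4 (s(n) = -36 + 6*(-5/(8 + 0)) = -36 + 6*(-5/8) = -36 - 15/4 = -159/4)
t = 97/10 (t = ((1/(-4) - 159/4/(-5)) + 2)*1 = ((1*(-¼) - 159/4*(-⅕)) + 2)*1 = ((-¼ + 159/20) + 2)*1 = (77/10 + 2)*1 = (97/10)*1 = 97/10 ≈ 9.7000)
(-39 - t)*993 = (-39 - 1*97/10)*993 = (-39 - 97/10)*993 = -487/10*993 = -483591/10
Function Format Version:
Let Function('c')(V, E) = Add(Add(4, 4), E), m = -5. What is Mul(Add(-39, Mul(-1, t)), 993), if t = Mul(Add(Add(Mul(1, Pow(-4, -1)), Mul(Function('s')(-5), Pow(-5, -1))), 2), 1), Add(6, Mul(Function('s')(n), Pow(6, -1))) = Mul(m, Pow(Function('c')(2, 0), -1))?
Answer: Rational(-483591, 10) ≈ -48359.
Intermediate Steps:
Function('c')(V, E) = Add(8, E)
Function('s')(n) = Rational(-159, 4) (Function('s')(n) = Add(-36, Mul(6, Mul(-5, Pow(Add(8, 0), -1)))) = Add(-36, Mul(6, Mul(-5, Pow(8, -1)))) = Add(-36, Mul(6, Mul(-5, Rational(1, 8)))) = Add(-36, Mul(6, Rational(-5, 8))) = Add(-36, Rational(-15, 4)) = Rational(-159, 4))
t = Rational(97, 10) (t = Mul(Add(Add(Mul(1, Pow(-4, -1)), Mul(Rational(-159, 4), Pow(-5, -1))), 2), 1) = Mul(Add(Add(Mul(1, Rational(-1, 4)), Mul(Rational(-159, 4), Rational(-1, 5))), 2), 1) = Mul(Add(Add(Rational(-1, 4), Rational(159, 20)), 2), 1) = Mul(Add(Rational(77, 10), 2), 1) = Mul(Rational(97, 10), 1) = Rational(97, 10) ≈ 9.7000)
Mul(Add(-39, Mul(-1, t)), 993) = Mul(Add(-39, Mul(-1, Rational(97, 10))), 993) = Mul(Add(-39, Rational(-97, 10)), 993) = Mul(Rational(-487, 10), 993) = Rational(-483591, 10)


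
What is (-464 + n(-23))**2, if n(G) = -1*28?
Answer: 242064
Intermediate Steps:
n(G) = -28
(-464 + n(-23))**2 = (-464 - 28)**2 = (-492)**2 = 242064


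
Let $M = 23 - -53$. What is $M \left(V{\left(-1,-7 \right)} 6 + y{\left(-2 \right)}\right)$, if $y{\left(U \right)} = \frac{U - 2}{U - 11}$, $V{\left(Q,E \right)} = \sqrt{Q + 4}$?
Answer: $\frac{304}{13} + 456 \sqrt{3} \approx 813.2$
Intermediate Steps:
$M = 76$ ($M = 23 + 53 = 76$)
$V{\left(Q,E \right)} = \sqrt{4 + Q}$
$y{\left(U \right)} = \frac{-2 + U}{-11 + U}$
$M \left(V{\left(-1,-7 \right)} 6 + y{\left(-2 \right)}\right) = 76 \left(\sqrt{4 - 1} \cdot 6 + \frac{-2 - 2}{-11 - 2}\right) = 76 \left(\sqrt{3} \cdot 6 + \frac{1}{-13} \left(-4\right)\right) = 76 \left(6 \sqrt{3} - - \frac{4}{13}\right) = 76 \left(6 \sqrt{3} + \frac{4}{13}\right) = 76 \left(\frac{4}{13} + 6 \sqrt{3}\right) = \frac{304}{13} + 456 \sqrt{3}$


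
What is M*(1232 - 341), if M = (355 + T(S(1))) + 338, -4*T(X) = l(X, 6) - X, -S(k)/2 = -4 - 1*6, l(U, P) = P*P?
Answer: 613899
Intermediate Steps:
l(U, P) = P**2
S(k) = 20 (S(k) = -2*(-4 - 1*6) = -2*(-4 - 6) = -2*(-10) = 20)
T(X) = -9 + X/4 (T(X) = -(6**2 - X)/4 = -(36 - X)/4 = -9 + X/4)
M = 689 (M = (355 + (-9 + (1/4)*20)) + 338 = (355 + (-9 + 5)) + 338 = (355 - 4) + 338 = 351 + 338 = 689)
M*(1232 - 341) = 689*(1232 - 341) = 689*891 = 613899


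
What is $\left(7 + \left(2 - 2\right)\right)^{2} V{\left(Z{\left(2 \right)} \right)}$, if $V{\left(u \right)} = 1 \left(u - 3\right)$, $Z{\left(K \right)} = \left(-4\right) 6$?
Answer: $-1323$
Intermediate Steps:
$Z{\left(K \right)} = -24$
$V{\left(u \right)} = -3 + u$ ($V{\left(u \right)} = 1 \left(-3 + u\right) = -3 + u$)
$\left(7 + \left(2 - 2\right)\right)^{2} V{\left(Z{\left(2 \right)} \right)} = \left(7 + \left(2 - 2\right)\right)^{2} \left(-3 - 24\right) = \left(7 + 0\right)^{2} \left(-27\right) = 7^{2} \left(-27\right) = 49 \left(-27\right) = -1323$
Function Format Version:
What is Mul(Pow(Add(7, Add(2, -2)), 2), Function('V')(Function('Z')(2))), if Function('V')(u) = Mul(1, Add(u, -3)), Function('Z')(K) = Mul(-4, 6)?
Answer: -1323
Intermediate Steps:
Function('Z')(K) = -24
Function('V')(u) = Add(-3, u) (Function('V')(u) = Mul(1, Add(-3, u)) = Add(-3, u))
Mul(Pow(Add(7, Add(2, -2)), 2), Function('V')(Function('Z')(2))) = Mul(Pow(Add(7, Add(2, -2)), 2), Add(-3, -24)) = Mul(Pow(Add(7, 0), 2), -27) = Mul(Pow(7, 2), -27) = Mul(49, -27) = -1323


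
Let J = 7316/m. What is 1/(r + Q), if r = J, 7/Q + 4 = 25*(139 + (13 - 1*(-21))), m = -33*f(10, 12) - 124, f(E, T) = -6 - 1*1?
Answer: 462347/31613185 ≈ 0.014625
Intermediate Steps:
f(E, T) = -7 (f(E, T) = -6 - 1 = -7)
m = 107 (m = -33*(-7) - 124 = 231 - 124 = 107)
Q = 7/4321 (Q = 7/(-4 + 25*(139 + (13 - 1*(-21)))) = 7/(-4 + 25*(139 + (13 + 21))) = 7/(-4 + 25*(139 + 34)) = 7/(-4 + 25*173) = 7/(-4 + 4325) = 7/4321 ≈ 0.0016200)
J = 7316/107 ≈ 68.374
r = 7316/107 ≈ 68.374
1/(r + Q) = 1/(7316/107 + 7/4321) = 1/(31613185/462347) = 462347/31613185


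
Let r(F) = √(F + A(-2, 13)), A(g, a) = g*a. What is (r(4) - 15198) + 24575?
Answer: 9377 + I*√22 ≈ 9377.0 + 4.6904*I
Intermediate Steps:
A(g, a) = a*g
r(F) = √(-26 + F) (r(F) = √(F + 13*(-2)) = √(F - 26) = √(-26 + F))
(r(4) - 15198) + 24575 = (√(-26 + 4) - 15198) + 24575 = (√(-22) - 15198) + 24575 = (I*√22 - 15198) + 24575 = (-15198 + I*√22) + 24575 = 9377 + I*√22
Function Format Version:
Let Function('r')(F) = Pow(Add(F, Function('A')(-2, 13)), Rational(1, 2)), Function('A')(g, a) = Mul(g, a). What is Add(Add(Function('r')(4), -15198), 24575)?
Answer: Add(9377, Mul(I, Pow(22, Rational(1, 2)))) ≈ Add(9377.0, Mul(4.6904, I))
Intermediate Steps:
Function('A')(g, a) = Mul(a, g)
Function('r')(F) = Pow(Add(-26, F), Rational(1, 2)) (Function('r')(F) = Pow(Add(F, Mul(13, -2)), Rational(1, 2)) = Pow(Add(F, -26), Rational(1, 2)) = Pow(Add(-26, F), Rational(1, 2)))
Add(Add(Function('r')(4), -15198), 24575) = Add(Add(Pow(Add(-26, 4), Rational(1, 2)), -15198), 24575) = Add(Add(Pow(-22, Rational(1, 2)), -15198), 24575) = Add(Add(Mul(I, Pow(22, Rational(1, 2))), -15198), 24575) = Add(Add(-15198, Mul(I, Pow(22, Rational(1, 2)))), 24575) = Add(9377, Mul(I, Pow(22, Rational(1, 2))))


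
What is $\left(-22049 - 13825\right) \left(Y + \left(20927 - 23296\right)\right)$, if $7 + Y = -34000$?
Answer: $1304952624$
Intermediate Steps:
$Y = -34007$ ($Y = -7 - 34000 = -34007$)
$\left(-22049 - 13825\right) \left(Y + \left(20927 - 23296\right)\right) = \left(-22049 - 13825\right) \left(-34007 + \left(20927 - 23296\right)\right) = - 35874 \left(-34007 + \left(20927 - 23296\right)\right) = - 35874 \left(-34007 - 2369\right) = \left(-35874\right) \left(-36376\right) = 1304952624$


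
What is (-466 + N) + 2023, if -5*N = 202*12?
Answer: 5361/5 ≈ 1072.2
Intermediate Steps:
N = -2424/5 (N = -202*12/5 = -⅕*2424 = -2424/5 ≈ -484.80)
(-466 + N) + 2023 = (-466 - 2424/5) + 2023 = -4754/5 + 2023 = 5361/5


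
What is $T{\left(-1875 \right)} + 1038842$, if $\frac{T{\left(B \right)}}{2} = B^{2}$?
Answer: $8070092$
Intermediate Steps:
$T{\left(B \right)} = 2 B^{2}$
$T{\left(-1875 \right)} + 1038842 = 2 \left(-1875\right)^{2} + 1038842 = 2 \cdot 3515625 + 1038842 = 7031250 + 1038842 = 8070092$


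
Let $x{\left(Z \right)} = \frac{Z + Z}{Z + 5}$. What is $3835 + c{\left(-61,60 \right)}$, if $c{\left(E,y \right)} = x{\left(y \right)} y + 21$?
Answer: $\frac{51568}{13} \approx 3966.8$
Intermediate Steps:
$x{\left(Z \right)} = \frac{2 Z}{5 + Z}$
$c{\left(E,y \right)} = 21 + \frac{2 y^{2}}{5 + y}$ ($c{\left(E,y \right)} = \frac{2 y}{5 + y} y + 21 = \frac{2 y^{2}}{5 + y} + 21 = 21 + \frac{2 y^{2}}{5 + y}$)
$3835 + c{\left(-61,60 \right)} = 3835 + \frac{105 + 2 \cdot 60^{2} + 21 \cdot 60}{5 + 60} = 3835 + \frac{105 + 2 \cdot 3600 + 1260}{65} = 3835 + \frac{105 + 7200 + 1260}{65} = 3835 + \frac{1}{65} \cdot 8565 = 3835 + \frac{1713}{13} = \frac{51568}{13}$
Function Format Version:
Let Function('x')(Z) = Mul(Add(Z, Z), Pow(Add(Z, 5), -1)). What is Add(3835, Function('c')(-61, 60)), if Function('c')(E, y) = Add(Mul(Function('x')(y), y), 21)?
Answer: Rational(51568, 13) ≈ 3966.8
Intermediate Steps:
Function('x')(Z) = Mul(2, Z, Pow(Add(5, Z), -1)) (Function('x')(Z) = Mul(Mul(2, Z), Pow(Add(5, Z), -1)) = Mul(2, Z, Pow(Add(5, Z), -1)))
Function('c')(E, y) = Add(21, Mul(2, Pow(y, 2), Pow(Add(5, y), -1))) (Function('c')(E, y) = Add(Mul(Mul(2, y, Pow(Add(5, y), -1)), y), 21) = Add(Mul(2, Pow(y, 2), Pow(Add(5, y), -1)), 21) = Add(21, Mul(2, Pow(y, 2), Pow(Add(5, y), -1))))
Add(3835, Function('c')(-61, 60)) = Add(3835, Mul(Pow(Add(5, 60), -1), Add(105, Mul(2, Pow(60, 2)), Mul(21, 60)))) = Add(3835, Mul(Pow(65, -1), Add(105, Mul(2, 3600), 1260))) = Add(3835, Mul(Rational(1, 65), Add(105, 7200, 1260))) = Add(3835, Mul(Rational(1, 65), 8565)) = Add(3835, Rational(1713, 13)) = Rational(51568, 13)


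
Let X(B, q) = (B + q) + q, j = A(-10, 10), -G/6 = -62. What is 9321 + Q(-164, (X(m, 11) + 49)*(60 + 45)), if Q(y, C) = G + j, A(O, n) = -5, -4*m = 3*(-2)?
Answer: 9688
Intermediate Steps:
m = 3/2 (m = -3*(-2)/4 = -¼*(-6) = 3/2 ≈ 1.5000)
G = 372 (G = -6*(-62) = 372)
j = -5
X(B, q) = B + 2*q
Q(y, C) = 367 (Q(y, C) = 372 - 5 = 367)
9321 + Q(-164, (X(m, 11) + 49)*(60 + 45)) = 9321 + 367 = 9688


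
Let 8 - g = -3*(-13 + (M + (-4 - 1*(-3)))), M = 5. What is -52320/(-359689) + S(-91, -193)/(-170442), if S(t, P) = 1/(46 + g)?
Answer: 240772827191/1655265038526 ≈ 0.14546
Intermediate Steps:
g = -19 (g = 8 - (-3)*(-13 + (5 + (-4 - 1*(-3)))) = 8 - (-3)*(-13 + (5 + (-4 + 3))) = 8 - (-3)*(-13 + (5 - 1)) = 8 - (-3)*(-13 + 4) = 8 - (-3)*(-9) = 8 - 1*27 = 8 - 27 = -19)
S(t, P) = 1/27 (S(t, P) = 1/(46 - 19) = 1/27)
-52320/(-359689) + S(-91, -193)/(-170442) = -52320/(-359689) + (1/27)/(-170442) = -52320*(-1/359689) + (1/27)*(-1/170442) = 52320/359689 - 1/4601934 = 240772827191/1655265038526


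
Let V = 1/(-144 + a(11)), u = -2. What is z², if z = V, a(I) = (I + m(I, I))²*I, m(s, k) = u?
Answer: 1/558009 ≈ 1.7921e-6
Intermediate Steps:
m(s, k) = -2
a(I) = I*(-2 + I)² (a(I) = (I - 2)²*I = (-2 + I)²*I = I*(-2 + I)²)
V = 1/747 (V = 1/(-144 + 11*(-2 + 11)²) = 1/(-144 + 11*9²) = 1/(-144 + 11*81) = 1/(-144 + 891) = 1/747 ≈ 0.0013387)
z = 1/747 ≈ 0.0013387
z² = (1/747)² = 1/558009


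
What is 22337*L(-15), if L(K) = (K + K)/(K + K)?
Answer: 22337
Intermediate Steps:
L(K) = 1 (L(K) = (2*K)/((2*K)) = (2*K)*(1/(2*K)) = 1)
22337*L(-15) = 22337*1 = 22337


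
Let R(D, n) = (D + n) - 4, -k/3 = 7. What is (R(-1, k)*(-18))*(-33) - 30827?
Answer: -46271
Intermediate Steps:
k = -21 (k = -3*7 = -21)
R(D, n) = -4 + D + n
(R(-1, k)*(-18))*(-33) - 30827 = ((-4 - 1 - 21)*(-18))*(-33) - 30827 = -26*(-18)*(-33) - 30827 = 468*(-33) - 30827 = -15444 - 30827 = -46271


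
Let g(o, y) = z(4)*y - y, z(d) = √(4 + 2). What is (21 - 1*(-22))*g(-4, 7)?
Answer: -301 + 301*√6 ≈ 436.30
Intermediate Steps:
z(d) = √6
g(o, y) = -y + y*√6 (g(o, y) = √6*y - y = y*√6 - y = -y + y*√6)
(21 - 1*(-22))*g(-4, 7) = (21 - 1*(-22))*(7*(-1 + √6)) = (21 + 22)*(-7 + 7*√6) = 43*(-7 + 7*√6) = -301 + 301*√6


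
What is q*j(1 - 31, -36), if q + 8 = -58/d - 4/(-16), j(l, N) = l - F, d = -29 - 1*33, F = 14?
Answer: 9295/31 ≈ 299.84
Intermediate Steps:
d = -62 (d = -29 - 33 = -62)
j(l, N) = -14 + l (j(l, N) = l - 1*14 = l - 14 = -14 + l)
q = -845/124 (q = -8 + (-58/(-62) - 4/(-16)) = -8 + (-58*(-1/62) - 4*(-1/16)) = -8 + (29/31 + ¼) = -8 + 147/124 = -845/124 ≈ -6.8145)
q*j(1 - 31, -36) = -845*(-14 + (1 - 31))/124 = -845*(-14 - 30)/124 = -845/124*(-44) = 9295/31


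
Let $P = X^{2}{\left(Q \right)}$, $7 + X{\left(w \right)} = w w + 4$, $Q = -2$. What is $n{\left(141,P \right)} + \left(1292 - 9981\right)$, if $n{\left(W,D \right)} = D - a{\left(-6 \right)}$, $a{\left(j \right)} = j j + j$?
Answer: $-8718$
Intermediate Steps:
$a{\left(j \right)} = j + j^{2}$ ($a{\left(j \right)} = j^{2} + j = j + j^{2}$)
$X{\left(w \right)} = -3 + w^{2}$ ($X{\left(w \right)} = -7 + \left(w w + 4\right) = -7 + \left(w^{2} + 4\right) = -7 + \left(4 + w^{2}\right) = -3 + w^{2}$)
$P = 1$ ($P = \left(-3 + \left(-2\right)^{2}\right)^{2} = \left(-3 + 4\right)^{2} = 1^{2} = 1$)
$n{\left(W,D \right)} = -30 + D$ ($n{\left(W,D \right)} = D - - 6 \left(1 - 6\right) = D - \left(-6\right) \left(-5\right) = D - 30 = -30 + D$)
$n{\left(141,P \right)} + \left(1292 - 9981\right) = \left(-30 + 1\right) + \left(1292 - 9981\right) = -29 - 8689 = -8718$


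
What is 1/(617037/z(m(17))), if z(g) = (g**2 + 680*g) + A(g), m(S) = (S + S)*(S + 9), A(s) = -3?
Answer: 1382573/617037 ≈ 2.2407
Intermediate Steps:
m(S) = 2*S*(9 + S) (m(S) = (2*S)*(9 + S) = 2*S*(9 + S))
z(g) = -3 + g**2 + 680*g (z(g) = (g**2 + 680*g) - 3 = -3 + g**2 + 680*g)
1/(617037/z(m(17))) = 1/(617037/(-3 + (2*17*(9 + 17))**2 + 680*(2*17*(9 + 17)))) = 1/(617037/(-3 + (2*17*26)**2 + 680*(2*17*26))) = 1/(617037/(-3 + 884**2 + 680*884)) = 1/(617037/(-3 + 781456 + 601120)) = 1/(617037/1382573) = 1382573/617037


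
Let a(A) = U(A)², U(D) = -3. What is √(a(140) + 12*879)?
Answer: 3*√1173 ≈ 102.75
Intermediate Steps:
a(A) = 9 (a(A) = (-3)² = 9)
√(a(140) + 12*879) = √(9 + 12*879) = √(9 + 10548) = √10557 = 3*√1173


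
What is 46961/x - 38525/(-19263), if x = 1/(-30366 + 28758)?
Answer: -1454612428219/19263 ≈ -7.5513e+7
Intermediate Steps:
x = -1/1608 (x = 1/(-1608) = -1/1608 ≈ -0.00062189)
46961/x - 38525/(-19263) = 46961/(-1/1608) - 38525/(-19263) = 46961*(-1608) - 38525*(-1/19263) = -75513288 + 38525/19263 = -1454612428219/19263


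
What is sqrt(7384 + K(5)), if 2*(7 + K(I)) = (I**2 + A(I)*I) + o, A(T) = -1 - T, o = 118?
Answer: sqrt(29734)/2 ≈ 86.218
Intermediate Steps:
K(I) = 52 + I**2/2 + I*(-1 - I)/2 (K(I) = -7 + ((I**2 + (-1 - I)*I) + 118)/2 = -7 + ((I**2 + I*(-1 - I)) + 118)/2 = -7 + (118 + I**2 + I*(-1 - I))/2 = -7 + (59 + I**2/2 + I*(-1 - I)/2) = 52 + I**2/2 + I*(-1 - I)/2)
sqrt(7384 + K(5)) = sqrt(7384 + (52 - 1/2*5)) = sqrt(7384 + (52 - 5/2)) = sqrt(7384 + 99/2) = sqrt(14867/2) = sqrt(29734)/2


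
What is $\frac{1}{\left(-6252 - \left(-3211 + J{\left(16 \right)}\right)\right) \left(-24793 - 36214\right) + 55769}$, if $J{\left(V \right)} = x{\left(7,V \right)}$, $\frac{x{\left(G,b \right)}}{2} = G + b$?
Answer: $\frac{1}{188384378} \approx 5.3083 \cdot 10^{-9}$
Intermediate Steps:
$x{\left(G,b \right)} = 2 G + 2 b$ ($x{\left(G,b \right)} = 2 \left(G + b\right) = 2 G + 2 b$)
$J{\left(V \right)} = 14 + 2 V$ ($J{\left(V \right)} = 2 \cdot 7 + 2 V = 14 + 2 V$)
$\frac{1}{\left(-6252 - \left(-3211 + J{\left(16 \right)}\right)\right) \left(-24793 - 36214\right) + 55769} = \frac{1}{\left(-6252 + \left(3211 - \left(14 + 2 \cdot 16\right)\right)\right) \left(-24793 - 36214\right) + 55769} = \frac{1}{\left(-6252 + \left(3211 - \left(14 + 32\right)\right)\right) \left(-61007\right) + 55769} = \frac{1}{\left(-6252 + \left(3211 - 46\right)\right) \left(-61007\right) + 55769} = \frac{1}{\left(-6252 + 3165\right) \left(-61007\right) + 55769} = \frac{1}{\left(-3087\right) \left(-61007\right) + 55769} = \frac{1}{188328609 + 55769} = \frac{1}{188384378}$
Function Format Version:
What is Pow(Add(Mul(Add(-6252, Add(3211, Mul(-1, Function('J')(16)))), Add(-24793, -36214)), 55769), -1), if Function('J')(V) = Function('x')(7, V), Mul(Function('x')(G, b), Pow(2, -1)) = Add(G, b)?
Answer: Rational(1, 188384378) ≈ 5.3083e-9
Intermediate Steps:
Function('x')(G, b) = Add(Mul(2, G), Mul(2, b)) (Function('x')(G, b) = Mul(2, Add(G, b)) = Add(Mul(2, G), Mul(2, b)))
Function('J')(V) = Add(14, Mul(2, V)) (Function('J')(V) = Add(Mul(2, 7), Mul(2, V)) = Add(14, Mul(2, V)))
Pow(Add(Mul(Add(-6252, Add(3211, Mul(-1, Function('J')(16)))), Add(-24793, -36214)), 55769), -1) = Pow(Add(Mul(Add(-6252, Add(3211, Mul(-1, Add(14, Mul(2, 16))))), Add(-24793, -36214)), 55769), -1) = Pow(Add(Mul(Add(-6252, Add(3211, Mul(-1, Add(14, 32)))), -61007), 55769), -1) = Pow(Add(Mul(Add(-6252, Add(3211, Mul(-1, 46))), -61007), 55769), -1) = Pow(Add(Mul(Add(-6252, Add(3211, -46)), -61007), 55769), -1) = Pow(Add(Mul(Add(-6252, 3165), -61007), 55769), -1) = Pow(Add(Mul(-3087, -61007), 55769), -1) = Pow(Add(188328609, 55769), -1) = Pow(188384378, -1) = Rational(1, 188384378)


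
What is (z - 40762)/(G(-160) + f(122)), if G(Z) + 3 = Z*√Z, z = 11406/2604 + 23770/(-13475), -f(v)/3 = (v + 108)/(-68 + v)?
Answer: 4351900198077/27719910521380 - 8826389134128*I*√10/1385995526069 ≈ 0.157 - 20.138*I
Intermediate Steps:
f(v) = -3*(108 + v)/(-68 + v) (f(v) = -3*(v + 108)/(-68 + v) = -3*(108 + v)/(-68 + v))
z = 437137/167090 (z = 11406*(1/2604) + 23770*(-1/13475) = 1901/434 - 4754/2695 = 437137/167090 ≈ 2.6162)
G(Z) = -3 + Z^(3/2) (G(Z) = -3 + Z*√Z = -3 + Z^(3/2))
(z - 40762)/(G(-160) + f(122)) = (437137/167090 - 40762)/((-3 + (-160)^(3/2)) + 3*(-108 - 1*122)/(-68 + 122)) = -6810485443/(167090*((-3 - 640*I*√10) + 3*(-108 - 122)/54)) = -6810485443/(167090*((-3 - 640*I*√10) + 3*(1/54)*(-230))) = -6810485443/(167090*((-3 - 640*I*√10) - 115/9)) = -6810485443/(167090*(-142/9 - 640*I*√10))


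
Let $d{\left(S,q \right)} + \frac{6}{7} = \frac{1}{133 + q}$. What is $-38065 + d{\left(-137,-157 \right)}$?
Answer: $- \frac{6395071}{168} \approx -38066.0$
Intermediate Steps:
$d{\left(S,q \right)} = - \frac{6}{7} + \frac{1}{133 + q}$
$-38065 + d{\left(-137,-157 \right)} = -38065 + \frac{-791 - -942}{7 \left(133 - 157\right)} = -38065 + \frac{-791 + 942}{7 \left(-24\right)} = -38065 + \frac{1}{7} \left(- \frac{1}{24}\right) 151 = -38065 - \frac{151}{168} = - \frac{6395071}{168}$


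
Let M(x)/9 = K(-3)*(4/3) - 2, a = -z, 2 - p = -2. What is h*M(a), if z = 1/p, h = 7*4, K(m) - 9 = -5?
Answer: 840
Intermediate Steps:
p = 4 (p = 2 - 1*(-2) = 2 + 2 = 4)
K(m) = 4 (K(m) = 9 - 5 = 4)
h = 28
z = ¼ (z = 1/4 = ¼ ≈ 0.25000)
a = -¼ (a = -1*¼ = -¼ ≈ -0.25000)
M(x) = 30 (M(x) = 9*(4*(4/3) - 2) = 9*(16/3 - 2) = 9*(10/3) = 30)
h*M(a) = 28*30 = 840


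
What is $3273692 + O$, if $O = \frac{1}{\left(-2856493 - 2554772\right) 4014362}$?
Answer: $\frac{71113679933693737559}{21722776587930} \approx 3.2737 \cdot 10^{6}$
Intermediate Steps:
$O = - \frac{1}{21722776587930}$ ($O = \frac{1}{-5411265} \cdot \frac{1}{4014362} = \left(- \frac{1}{5411265}\right) \frac{1}{4014362} = - \frac{1}{21722776587930} \approx -4.6035 \cdot 10^{-14}$)
$3273692 + O = 3273692 - \frac{1}{21722776587930} = \frac{71113679933693737559}{21722776587930}$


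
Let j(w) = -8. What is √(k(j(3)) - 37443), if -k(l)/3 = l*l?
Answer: I*√37635 ≈ 194.0*I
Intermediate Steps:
k(l) = -3*l² (k(l) = -3*l*l = -3*l²)
√(k(j(3)) - 37443) = √(-3*(-8)² - 37443) = √(-3*64 - 37443) = √(-192 - 37443) = √(-37635) = I*√37635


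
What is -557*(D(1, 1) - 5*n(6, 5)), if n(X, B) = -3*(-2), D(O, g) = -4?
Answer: 18938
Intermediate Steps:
n(X, B) = 6
-557*(D(1, 1) - 5*n(6, 5)) = -557*(-4 - 5*6) = -557*(-4 - 30) = -557*(-34) = 18938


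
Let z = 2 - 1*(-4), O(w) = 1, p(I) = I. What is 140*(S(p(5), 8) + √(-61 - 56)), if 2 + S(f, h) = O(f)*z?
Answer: 560 + 420*I*√13 ≈ 560.0 + 1514.3*I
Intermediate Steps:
z = 6 (z = 2 + 4 = 6)
S(f, h) = 4 (S(f, h) = -2 + 1*6 = -2 + 6 = 4)
140*(S(p(5), 8) + √(-61 - 56)) = 140*(4 + √(-61 - 56)) = 140*(4 + √(-117)) = 140*(4 + 3*I*√13) = 560 + 420*I*√13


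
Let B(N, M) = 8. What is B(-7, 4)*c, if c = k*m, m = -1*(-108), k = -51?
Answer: -44064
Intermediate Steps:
m = 108
c = -5508 (c = -51*108 = -5508)
B(-7, 4)*c = 8*(-5508) = -44064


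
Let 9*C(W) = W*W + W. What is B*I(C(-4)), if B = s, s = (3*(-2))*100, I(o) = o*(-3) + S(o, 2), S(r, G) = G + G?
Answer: 0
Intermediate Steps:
C(W) = W/9 + W**2/9 (C(W) = (W*W + W)/9 = (W**2 + W)/9 = (W + W**2)/9 = W/9 + W**2/9)
S(r, G) = 2*G
I(o) = 4 - 3*o (I(o) = o*(-3) + 2*2 = -3*o + 4 = 4 - 3*o)
s = -600 (s = -6*100 = -600)
B = -600
B*I(C(-4)) = -600*(4 - (-4)*(1 - 4)/3) = -600*(4 - (-4)*(-3)/3) = -600*(4 - 3*4/3) = -600*(4 - 4) = -600*0 = 0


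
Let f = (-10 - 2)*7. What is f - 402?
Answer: -486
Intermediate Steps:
f = -84 (f = -12*7 = -84)
f - 402 = -84 - 402 = -486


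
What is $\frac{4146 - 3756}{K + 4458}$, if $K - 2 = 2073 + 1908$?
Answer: $\frac{390}{8441} \approx 0.046203$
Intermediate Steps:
$K = 3983$ ($K = 2 + \left(2073 + 1908\right) = 2 + 3981 = 3983$)
$\frac{4146 - 3756}{K + 4458} = \frac{4146 - 3756}{3983 + 4458} = \frac{390}{8441}$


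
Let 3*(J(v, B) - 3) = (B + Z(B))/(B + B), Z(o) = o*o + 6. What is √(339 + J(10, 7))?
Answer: √151473/21 ≈ 18.533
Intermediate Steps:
Z(o) = 6 + o² (Z(o) = o² + 6 = 6 + o²)
J(v, B) = 3 + (6 + B + B²)/(6*B) (J(v, B) = 3 + ((B + (6 + B²))/(B + B))/3 = 3 + ((6 + B + B²)/((2*B)))/3 = 3 + ((6 + B + B²)*(1/(2*B)))/3 = 3 + ((6 + B + B²)/(2*B))/3 = 3 + (6 + B + B²)/(6*B))
√(339 + J(10, 7)) = √(339 + (19/6 + 1/7 + (⅙)*7)) = √(339 + (19/6 + ⅐ + 7/6)) = √(339 + 94/21) = √(7213/21) = √151473/21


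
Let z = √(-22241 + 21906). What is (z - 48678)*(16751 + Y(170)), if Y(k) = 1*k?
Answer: -823680438 + 16921*I*√335 ≈ -8.2368e+8 + 3.0971e+5*I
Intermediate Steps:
z = I*√335 (z = √(-335) = I*√335 ≈ 18.303*I)
Y(k) = k
(z - 48678)*(16751 + Y(170)) = (I*√335 - 48678)*(16751 + 170) = (-48678 + I*√335)*16921 = -823680438 + 16921*I*√335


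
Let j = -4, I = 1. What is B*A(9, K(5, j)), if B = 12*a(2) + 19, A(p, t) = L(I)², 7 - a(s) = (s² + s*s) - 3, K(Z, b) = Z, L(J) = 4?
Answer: 688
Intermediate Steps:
a(s) = 10 - 2*s² (a(s) = 7 - ((s² + s*s) - 3) = 7 - ((s² + s²) - 3) = 7 - (2*s² - 3) = 7 - (-3 + 2*s²) = 7 + (3 - 2*s²) = 10 - 2*s²)
A(p, t) = 16 (A(p, t) = 4² = 16)
B = 43 (B = 12*(10 - 2*2²) + 19 = 12*(10 - 2*4) + 19 = 12*(10 - 8) + 19 = 12*2 + 19 = 24 + 19 = 43)
B*A(9, K(5, j)) = 43*16 = 688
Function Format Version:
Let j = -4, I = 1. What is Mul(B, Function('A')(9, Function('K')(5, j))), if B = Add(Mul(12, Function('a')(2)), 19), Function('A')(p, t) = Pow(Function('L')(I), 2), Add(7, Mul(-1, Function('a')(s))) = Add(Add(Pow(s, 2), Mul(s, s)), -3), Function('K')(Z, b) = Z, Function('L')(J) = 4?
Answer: 688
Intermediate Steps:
Function('a')(s) = Add(10, Mul(-2, Pow(s, 2))) (Function('a')(s) = Add(7, Mul(-1, Add(Add(Pow(s, 2), Mul(s, s)), -3))) = Add(7, Mul(-1, Add(Add(Pow(s, 2), Pow(s, 2)), -3))) = Add(7, Mul(-1, Add(Mul(2, Pow(s, 2)), -3))) = Add(7, Mul(-1, Add(-3, Mul(2, Pow(s, 2))))) = Add(7, Add(3, Mul(-2, Pow(s, 2)))) = Add(10, Mul(-2, Pow(s, 2))))
Function('A')(p, t) = 16 (Function('A')(p, t) = Pow(4, 2) = 16)
B = 43 (B = Add(Mul(12, Add(10, Mul(-2, Pow(2, 2)))), 19) = Add(Mul(12, Add(10, Mul(-2, 4))), 19) = Add(Mul(12, Add(10, -8)), 19) = Add(Mul(12, 2), 19) = Add(24, 19) = 43)
Mul(B, Function('A')(9, Function('K')(5, j))) = Mul(43, 16) = 688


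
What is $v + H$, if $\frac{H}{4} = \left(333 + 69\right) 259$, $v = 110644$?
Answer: $527116$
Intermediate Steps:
$H = 416472$ ($H = 4 \left(333 + 69\right) 259 = 4 \cdot 402 \cdot 259 = 4 \cdot 104118 = 416472$)
$v + H = 110644 + 416472 = 527116$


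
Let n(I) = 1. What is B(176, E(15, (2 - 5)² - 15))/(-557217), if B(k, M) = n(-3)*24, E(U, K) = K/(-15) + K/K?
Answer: -8/185739 ≈ -4.3071e-5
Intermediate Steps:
E(U, K) = 1 - K/15 (E(U, K) = K*(-1/15) + 1 = -K/15 + 1 = 1 - K/15)
B(k, M) = 24 (B(k, M) = 1*24 = 24)
B(176, E(15, (2 - 5)² - 15))/(-557217) = 24/(-557217) = 24*(-1/557217) = -8/185739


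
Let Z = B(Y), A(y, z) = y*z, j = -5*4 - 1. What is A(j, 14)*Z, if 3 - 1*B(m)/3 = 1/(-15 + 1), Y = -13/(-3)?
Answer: -2709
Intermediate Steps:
Y = 13/3 (Y = -13*(-⅓) = 13/3 ≈ 4.3333)
j = -21 (j = -20 - 1 = -21)
B(m) = 129/14 (B(m) = 9 - 3/(-15 + 1) = 9 - 3/(-14) = 9 - 3*(-1/14) = 9 + 3/14 = 129/14)
Z = 129/14 ≈ 9.2143
A(j, 14)*Z = -21*14*(129/14) = -294*129/14 = -2709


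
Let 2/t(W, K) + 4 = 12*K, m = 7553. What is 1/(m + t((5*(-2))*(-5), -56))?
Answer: 338/2552913 ≈ 0.00013240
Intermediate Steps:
t(W, K) = 2/(-4 + 12*K)
1/(m + t((5*(-2))*(-5), -56)) = 1/(7553 + 1/(2*(-1 + 3*(-56)))) = 1/(7553 + 1/(2*(-1 - 168))) = 1/(7553 + (½)/(-169)) = 1/(7553 + (½)*(-1/169)) = 1/(7553 - 1/338) = 1/(2552913/338) = 338/2552913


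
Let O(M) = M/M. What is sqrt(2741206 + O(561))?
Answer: 7*sqrt(55943) ≈ 1655.7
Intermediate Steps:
O(M) = 1
sqrt(2741206 + O(561)) = sqrt(2741206 + 1) = sqrt(2741207) = 7*sqrt(55943)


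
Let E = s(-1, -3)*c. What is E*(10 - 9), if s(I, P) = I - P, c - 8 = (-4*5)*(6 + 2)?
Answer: -304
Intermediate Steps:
c = -152 (c = 8 + (-4*5)*(6 + 2) = 8 - 20*8 = 8 - 160 = -152)
E = -304 (E = (-1 - 1*(-3))*(-152) = (-1 + 3)*(-152) = 2*(-152) = -304)
E*(10 - 9) = -304*(10 - 9) = -304*1 = -304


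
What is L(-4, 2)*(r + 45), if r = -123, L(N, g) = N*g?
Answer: 624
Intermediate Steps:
L(-4, 2)*(r + 45) = (-4*2)*(-123 + 45) = -8*(-78) = 624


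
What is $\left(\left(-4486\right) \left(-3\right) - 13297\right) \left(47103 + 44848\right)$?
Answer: $14804111$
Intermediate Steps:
$\left(\left(-4486\right) \left(-3\right) - 13297\right) \left(47103 + 44848\right) = \left(13458 - 13297\right) 91951 = 161 \cdot 91951 = 14804111$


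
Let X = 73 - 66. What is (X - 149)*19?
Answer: -2698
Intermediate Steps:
X = 7
(X - 149)*19 = (7 - 149)*19 = -142*19 = -2698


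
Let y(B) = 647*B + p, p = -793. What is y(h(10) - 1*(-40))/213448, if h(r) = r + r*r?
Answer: 96257/213448 ≈ 0.45096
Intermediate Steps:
h(r) = r + r²
y(B) = -793 + 647*B (y(B) = 647*B - 793 = -793 + 647*B)
y(h(10) - 1*(-40))/213448 = (-793 + 647*(10*(1 + 10) - 1*(-40)))/213448 = (-793 + 647*(10*11 + 40))*(1/213448) = (-793 + 647*(110 + 40))*(1/213448) = (-793 + 647*150)*(1/213448) = (-793 + 97050)*(1/213448) = 96257*(1/213448) = 96257/213448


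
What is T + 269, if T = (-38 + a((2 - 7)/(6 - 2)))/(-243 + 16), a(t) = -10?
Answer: 61111/227 ≈ 269.21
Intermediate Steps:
T = 48/227 (T = (-38 - 10)/(-243 + 16) = -48/(-227) = -48*(-1/227) = 48/227 ≈ 0.21145)
T + 269 = 48/227 + 269 = 61111/227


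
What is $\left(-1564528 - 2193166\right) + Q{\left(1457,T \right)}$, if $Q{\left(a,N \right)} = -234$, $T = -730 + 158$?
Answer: $-3757928$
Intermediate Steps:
$T = -572$
$\left(-1564528 - 2193166\right) + Q{\left(1457,T \right)} = \left(-1564528 - 2193166\right) - 234 = -3757694 - 234 = -3757928$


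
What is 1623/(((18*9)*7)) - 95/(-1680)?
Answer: 4499/3024 ≈ 1.4878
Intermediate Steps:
1623/(((18*9)*7)) - 95/(-1680) = 1623/((162*7)) - 95*(-1/1680) = 1623/1134 + 19/336 = 1623*(1/1134) + 19/336 = 541/378 + 19/336 = 4499/3024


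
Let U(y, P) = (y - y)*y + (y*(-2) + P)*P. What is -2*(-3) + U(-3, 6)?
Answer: 78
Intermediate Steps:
U(y, P) = P*(P - 2*y) (U(y, P) = 0*y + (-2*y + P)*P = 0 + (P - 2*y)*P = 0 + P*(P - 2*y) = P*(P - 2*y))
-2*(-3) + U(-3, 6) = -2*(-3) + 6*(6 - 2*(-3)) = 6 + 6*(6 + 6) = 6 + 6*12 = 6 + 72 = 78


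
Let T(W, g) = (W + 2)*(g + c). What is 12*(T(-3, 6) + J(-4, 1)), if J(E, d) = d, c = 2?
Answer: -84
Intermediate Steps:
T(W, g) = (2 + W)*(2 + g) (T(W, g) = (W + 2)*(g + 2) = (2 + W)*(2 + g))
12*(T(-3, 6) + J(-4, 1)) = 12*((4 + 2*(-3) + 2*6 - 3*6) + 1) = 12*((4 - 6 + 12 - 18) + 1) = 12*(-8 + 1) = 12*(-7) = -84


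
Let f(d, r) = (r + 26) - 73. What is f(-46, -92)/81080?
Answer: -139/81080 ≈ -0.0017144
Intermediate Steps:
f(d, r) = -47 + r (f(d, r) = (26 + r) - 73 = -47 + r)
f(-46, -92)/81080 = (-47 - 92)/81080 = -139*1/81080 = -139/81080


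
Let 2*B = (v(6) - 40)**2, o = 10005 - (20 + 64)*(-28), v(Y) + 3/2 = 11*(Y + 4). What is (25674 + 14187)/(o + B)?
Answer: 318888/117625 ≈ 2.7111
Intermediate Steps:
v(Y) = 85/2 + 11*Y (v(Y) = -3/2 + 11*(Y + 4) = -3/2 + 11*(4 + Y) = -3/2 + (44 + 11*Y) = 85/2 + 11*Y)
o = 12357 (o = 10005 - 84*(-28) = 10005 - 1*(-2352) = 10005 + 2352 = 12357)
B = 18769/8 (B = ((85/2 + 11*6) - 40)**2/2 = ((85/2 + 66) - 40)**2/2 = (217/2 - 40)**2/2 = (137/2)**2/2 = (1/2)*(18769/4) = 18769/8 ≈ 2346.1)
(25674 + 14187)/(o + B) = (25674 + 14187)/(12357 + 18769/8) = 39861/(117625/8) = 39861*(8/117625) = 318888/117625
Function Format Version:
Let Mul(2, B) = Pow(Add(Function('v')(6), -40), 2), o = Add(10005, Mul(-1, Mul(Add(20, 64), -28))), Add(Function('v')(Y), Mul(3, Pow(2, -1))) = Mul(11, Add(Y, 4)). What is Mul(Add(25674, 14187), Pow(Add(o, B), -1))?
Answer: Rational(318888, 117625) ≈ 2.7111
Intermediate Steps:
Function('v')(Y) = Add(Rational(85, 2), Mul(11, Y)) (Function('v')(Y) = Add(Rational(-3, 2), Mul(11, Add(Y, 4))) = Add(Rational(-3, 2), Mul(11, Add(4, Y))) = Add(Rational(-3, 2), Add(44, Mul(11, Y))) = Add(Rational(85, 2), Mul(11, Y)))
o = 12357 (o = Add(10005, Mul(-1, Mul(84, -28))) = Add(10005, Mul(-1, -2352)) = Add(10005, 2352) = 12357)
B = Rational(18769, 8) (B = Mul(Rational(1, 2), Pow(Add(Add(Rational(85, 2), Mul(11, 6)), -40), 2)) = Mul(Rational(1, 2), Pow(Add(Add(Rational(85, 2), 66), -40), 2)) = Mul(Rational(1, 2), Pow(Add(Rational(217, 2), -40), 2)) = Mul(Rational(1, 2), Pow(Rational(137, 2), 2)) = Mul(Rational(1, 2), Rational(18769, 4)) = Rational(18769, 8) ≈ 2346.1)
Mul(Add(25674, 14187), Pow(Add(o, B), -1)) = Mul(Add(25674, 14187), Pow(Add(12357, Rational(18769, 8)), -1)) = Mul(39861, Pow(Rational(117625, 8), -1)) = Mul(39861, Rational(8, 117625)) = Rational(318888, 117625)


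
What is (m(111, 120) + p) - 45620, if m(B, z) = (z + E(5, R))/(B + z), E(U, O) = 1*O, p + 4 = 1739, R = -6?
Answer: -3379107/77 ≈ -43885.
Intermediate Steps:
p = 1735 (p = -4 + 1739 = 1735)
E(U, O) = O
m(B, z) = (-6 + z)/(B + z) (m(B, z) = (z - 6)/(B + z) = (-6 + z)/(B + z))
(m(111, 120) + p) - 45620 = ((-6 + 120)/(111 + 120) + 1735) - 45620 = (114/231 + 1735) - 45620 = ((1/231)*114 + 1735) - 45620 = (38/77 + 1735) - 45620 = 133633/77 - 45620 = -3379107/77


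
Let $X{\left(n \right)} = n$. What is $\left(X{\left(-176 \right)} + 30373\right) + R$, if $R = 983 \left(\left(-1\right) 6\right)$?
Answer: $24299$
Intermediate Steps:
$R = -5898$ ($R = 983 \left(-6\right) = -5898$)
$\left(X{\left(-176 \right)} + 30373\right) + R = \left(-176 + 30373\right) - 5898 = 30197 - 5898 = 24299$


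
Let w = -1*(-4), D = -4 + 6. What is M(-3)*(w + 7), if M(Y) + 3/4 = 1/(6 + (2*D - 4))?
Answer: -77/12 ≈ -6.4167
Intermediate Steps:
D = 2
M(Y) = -7/12 (M(Y) = -3/4 + 1/(6 + (2*2 - 4)) = -3/4 + 1/(6 + (4 - 4)) = -3/4 + 1/(6 + 0) = -3/4 + 1/6 = -7/12)
w = 4
M(-3)*(w + 7) = -7*(4 + 7)/12 = -7/12*11 = -77/12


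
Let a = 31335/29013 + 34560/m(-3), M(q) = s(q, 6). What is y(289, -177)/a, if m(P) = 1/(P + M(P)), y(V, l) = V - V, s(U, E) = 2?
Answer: 0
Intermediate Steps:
M(q) = 2
y(V, l) = 0
m(P) = 1/(2 + P) (m(P) = 1/(P + 2) = 1/(2 + P))
a = -334219315/9671 (a = 31335/29013 + 34560/(1/(2 - 3)) = 31335*(1/29013) + 34560/(1/(-1)) = 10445/9671 + 34560/(-1) = 10445/9671 + 34560*(-1) = 10445/9671 - 34560 = -334219315/9671 ≈ -34559.)
y(289, -177)/a = 0/(-334219315/9671) = 0*(-9671/334219315) = 0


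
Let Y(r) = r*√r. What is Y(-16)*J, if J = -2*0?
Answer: 0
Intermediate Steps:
Y(r) = r^(3/2)
J = 0
Y(-16)*J = (-16)^(3/2)*0 = -64*I*0 = 0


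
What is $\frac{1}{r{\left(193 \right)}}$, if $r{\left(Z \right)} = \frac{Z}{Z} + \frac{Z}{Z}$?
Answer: $\frac{1}{2} \approx 0.5$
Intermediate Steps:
$r{\left(Z \right)} = 2$ ($r{\left(Z \right)} = 1 + 1 = 2$)
$\frac{1}{r{\left(193 \right)}} = \frac{1}{2}$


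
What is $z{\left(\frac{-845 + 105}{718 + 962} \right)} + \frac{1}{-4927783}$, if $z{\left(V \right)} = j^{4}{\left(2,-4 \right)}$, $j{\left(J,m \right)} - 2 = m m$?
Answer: $\frac{517298948207}{4927783} \approx 1.0498 \cdot 10^{5}$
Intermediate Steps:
$j{\left(J,m \right)} = 2 + m^{2}$ ($j{\left(J,m \right)} = 2 + m m = 2 + m^{2}$)
$z{\left(V \right)} = 104976$ ($z{\left(V \right)} = \left(2 + \left(-4\right)^{2}\right)^{4} = \left(2 + 16\right)^{4} = 18^{4} = 104976$)
$z{\left(\frac{-845 + 105}{718 + 962} \right)} + \frac{1}{-4927783} = 104976 + \frac{1}{-4927783} = 104976 - \frac{1}{4927783} = \frac{517298948207}{4927783}$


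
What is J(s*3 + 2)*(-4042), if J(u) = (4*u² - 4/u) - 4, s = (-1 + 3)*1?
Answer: -1016563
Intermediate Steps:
s = 2 (s = 2*1 = 2)
J(u) = -4 - 4/u + 4*u² (J(u) = (-4/u + 4*u²) - 4 = -4 - 4/u + 4*u²)
J(s*3 + 2)*(-4042) = (-4 - 4/(2*3 + 2) + 4*(2*3 + 2)²)*(-4042) = (-4 - 4/(6 + 2) + 4*(6 + 2)²)*(-4042) = (-4 - 4/8 + 4*8²)*(-4042) = (-4 - 4*⅛ + 4*64)*(-4042) = (-4 - ½ + 256)*(-4042) = (503/2)*(-4042) = -1016563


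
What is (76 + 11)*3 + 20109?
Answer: 20370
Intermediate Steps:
(76 + 11)*3 + 20109 = 87*3 + 20109 = 261 + 20109 = 20370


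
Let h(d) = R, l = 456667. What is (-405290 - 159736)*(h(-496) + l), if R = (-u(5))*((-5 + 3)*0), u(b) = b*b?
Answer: -258028728342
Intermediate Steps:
u(b) = b²
R = 0 (R = (-1*5²)*((-5 + 3)*0) = (-1*25)*(-2*0) = -25*0 = 0)
h(d) = 0
(-405290 - 159736)*(h(-496) + l) = (-405290 - 159736)*(0 + 456667) = -565026*456667 = -258028728342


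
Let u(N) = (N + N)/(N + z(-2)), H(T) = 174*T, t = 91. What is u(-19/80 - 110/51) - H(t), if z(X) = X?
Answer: -283868248/17929 ≈ -15833.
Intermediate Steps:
u(N) = 2*N/(-2 + N) (u(N) = (N + N)/(N - 2) = (2*N)/(-2 + N) = 2*N/(-2 + N))
u(-19/80 - 110/51) - H(t) = 2*(-19/80 - 110/51)/(-2 + (-19/80 - 110/51)) - 174*91 = 2*(-19*1/80 - 110*1/51)/(-2 + (-19*1/80 - 110*1/51)) - 1*15834 = 2*(-19/80 - 110/51)/(-2 + (-19/80 - 110/51)) - 15834 = 2*(-9769/4080)/(-2 - 9769/4080) - 15834 = 2*(-9769/4080)/(-17929/4080) - 15834 = 2*(-9769/4080)*(-4080/17929) - 15834 = 19538/17929 - 15834 = -283868248/17929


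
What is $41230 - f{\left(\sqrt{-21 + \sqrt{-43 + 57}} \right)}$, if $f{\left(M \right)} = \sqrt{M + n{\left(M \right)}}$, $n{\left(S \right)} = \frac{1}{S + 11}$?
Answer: $41230 - \sqrt{\frac{-20 + \sqrt{14} + 11 i \sqrt{21 - \sqrt{14}}}{11 + i \sqrt{21 - \sqrt{14}}}} \approx 41229.0 - 1.4222 i$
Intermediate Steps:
$n{\left(S \right)} = \frac{1}{11 + S}$
$f{\left(M \right)} = \sqrt{M + \frac{1}{11 + M}}$
$41230 - f{\left(\sqrt{-21 + \sqrt{-43 + 57}} \right)} = 41230 - \sqrt{\frac{1 + \sqrt{-21 + \sqrt{-43 + 57}} \left(11 + \sqrt{-21 + \sqrt{-43 + 57}}\right)}{11 + \sqrt{-21 + \sqrt{-43 + 57}}}} = 41230 - \sqrt{\frac{1 + \sqrt{-21 + \sqrt{14}} \left(11 + \sqrt{-21 + \sqrt{14}}\right)}{11 + \sqrt{-21 + \sqrt{14}}}}$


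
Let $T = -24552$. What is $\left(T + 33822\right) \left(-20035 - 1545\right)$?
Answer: $-200046600$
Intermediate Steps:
$\left(T + 33822\right) \left(-20035 - 1545\right) = \left(-24552 + 33822\right) \left(-20035 - 1545\right) = 9270 \left(-21580\right) = -200046600$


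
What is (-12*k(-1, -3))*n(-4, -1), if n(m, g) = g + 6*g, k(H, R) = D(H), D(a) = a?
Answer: -84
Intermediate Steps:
k(H, R) = H
n(m, g) = 7*g
(-12*k(-1, -3))*n(-4, -1) = (-12*(-1))*(7*(-1)) = 12*(-7) = -84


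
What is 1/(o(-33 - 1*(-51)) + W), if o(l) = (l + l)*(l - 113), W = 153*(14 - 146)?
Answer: -1/23616 ≈ -4.2344e-5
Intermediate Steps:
W = -20196 (W = 153*(-132) = -20196)
o(l) = 2*l*(-113 + l) (o(l) = (2*l)*(-113 + l) = 2*l*(-113 + l))
1/(o(-33 - 1*(-51)) + W) = 1/(2*(-33 - 1*(-51))*(-113 + (-33 - 1*(-51))) - 20196) = 1/(2*(-33 + 51)*(-113 + (-33 + 51)) - 20196) = 1/(2*18*(-113 + 18) - 20196) = 1/(2*18*(-95) - 20196) = 1/(-3420 - 20196) = 1/(-23616) = -1/23616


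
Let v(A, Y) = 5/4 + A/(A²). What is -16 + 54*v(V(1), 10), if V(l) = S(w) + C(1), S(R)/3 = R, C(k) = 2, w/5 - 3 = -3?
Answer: 157/2 ≈ 78.500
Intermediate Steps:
w = 0 (w = 15 + 5*(-3) = 15 - 15 = 0)
S(R) = 3*R
V(l) = 2 (V(l) = 3*0 + 2 = 0 + 2 = 2)
v(A, Y) = 5/4 + 1/A (v(A, Y) = 5*(¼) + A/A² = 5/4 + 1/A)
-16 + 54*v(V(1), 10) = -16 + 54*(5/4 + 1/2) = -16 + 54*(5/4 + ½) = -16 + 54*(7/4) = -16 + 189/2 = 157/2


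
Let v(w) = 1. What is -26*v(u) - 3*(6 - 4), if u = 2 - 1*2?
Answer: -32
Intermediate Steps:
u = 0 (u = 2 - 2 = 0)
-26*v(u) - 3*(6 - 4) = -26*1 - 3*(6 - 4) = -26 - 3*2 = -26 - 6 = -32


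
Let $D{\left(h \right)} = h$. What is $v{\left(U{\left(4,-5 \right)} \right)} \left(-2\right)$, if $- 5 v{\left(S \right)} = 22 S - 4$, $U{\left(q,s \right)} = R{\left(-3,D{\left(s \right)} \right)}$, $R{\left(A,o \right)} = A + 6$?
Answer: $\frac{124}{5} \approx 24.8$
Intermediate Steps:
$R{\left(A,o \right)} = 6 + A$
$U{\left(q,s \right)} = 3$ ($U{\left(q,s \right)} = 6 - 3 = 3$)
$v{\left(S \right)} = \frac{4}{5} - \frac{22 S}{5}$ ($v{\left(S \right)} = - \frac{22 S - 4}{5} = - \frac{-4 + 22 S}{5} = \frac{4}{5} - \frac{22 S}{5}$)
$v{\left(U{\left(4,-5 \right)} \right)} \left(-2\right) = \left(\frac{4}{5} - \frac{66}{5}\right) \left(-2\right) = \left(- \frac{62}{5}\right) \left(-2\right) = \frac{124}{5}$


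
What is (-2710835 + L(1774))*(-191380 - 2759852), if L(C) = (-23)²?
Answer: 7998741796992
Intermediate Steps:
L(C) = 529
(-2710835 + L(1774))*(-191380 - 2759852) = (-2710835 + 529)*(-191380 - 2759852) = -2710306*(-2951232) = 7998741796992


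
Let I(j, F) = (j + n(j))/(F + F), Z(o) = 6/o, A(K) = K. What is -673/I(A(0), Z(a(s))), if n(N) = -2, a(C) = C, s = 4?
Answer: 2019/2 ≈ 1009.5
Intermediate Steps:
I(j, F) = (-2 + j)/(2*F) (I(j, F) = (j - 2)/(F + F) = (-2 + j)/((2*F)) = (-2 + j)*(1/(2*F)) = (-2 + j)/(2*F))
-673/I(A(0), Z(a(s))) = -673*3/(-2 + 0) = -673/((1/2)*(-2)/(6*(1/4))) = -673/((1/2)*(-2)/(3/2)) = -673/((1/2)*(2/3)*(-2)) = -673/(-2/3) = -673*(-3/2) = 2019/2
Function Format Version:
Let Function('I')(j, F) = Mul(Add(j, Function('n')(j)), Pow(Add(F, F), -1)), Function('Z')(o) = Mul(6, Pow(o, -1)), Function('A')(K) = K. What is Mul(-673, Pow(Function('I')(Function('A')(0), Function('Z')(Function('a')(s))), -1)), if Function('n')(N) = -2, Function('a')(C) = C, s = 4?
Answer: Rational(2019, 2) ≈ 1009.5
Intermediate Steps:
Function('I')(j, F) = Mul(Rational(1, 2), Pow(F, -1), Add(-2, j)) (Function('I')(j, F) = Mul(Add(j, -2), Pow(Add(F, F), -1)) = Mul(Add(-2, j), Pow(Mul(2, F), -1)) = Mul(Add(-2, j), Mul(Rational(1, 2), Pow(F, -1))) = Mul(Rational(1, 2), Pow(F, -1), Add(-2, j)))
Mul(-673, Pow(Function('I')(Function('A')(0), Function('Z')(Function('a')(s))), -1)) = Mul(-673, Pow(Mul(Rational(1, 2), Pow(Mul(6, Pow(4, -1)), -1), Add(-2, 0)), -1)) = Mul(-673, Pow(Mul(Rational(1, 2), Pow(Mul(6, Rational(1, 4)), -1), -2), -1)) = Mul(-673, Pow(Mul(Rational(1, 2), Pow(Rational(3, 2), -1), -2), -1)) = Mul(-673, Pow(Mul(Rational(1, 2), Rational(2, 3), -2), -1)) = Mul(-673, Pow(Rational(-2, 3), -1)) = Mul(-673, Rational(-3, 2)) = Rational(2019, 2)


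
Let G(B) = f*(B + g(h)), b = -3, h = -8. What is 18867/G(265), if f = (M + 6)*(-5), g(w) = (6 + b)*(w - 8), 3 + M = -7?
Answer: 18867/4340 ≈ 4.3472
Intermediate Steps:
M = -10 (M = -3 - 7 = -10)
g(w) = -24 + 3*w (g(w) = (6 - 3)*(w - 8) = 3*(-8 + w) = -24 + 3*w)
f = 20 (f = (-10 + 6)*(-5) = -4*(-5) = 20)
G(B) = -960 + 20*B (G(B) = 20*(B + (-24 + 3*(-8))) = 20*(B + (-24 - 24)) = 20*(B - 48) = 20*(-48 + B) = -960 + 20*B)
18867/G(265) = 18867/(-960 + 20*265) = 18867/(-960 + 5300) = 18867/4340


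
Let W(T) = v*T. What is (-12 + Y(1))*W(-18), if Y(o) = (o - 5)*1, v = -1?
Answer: -288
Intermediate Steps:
Y(o) = -5 + o (Y(o) = (-5 + o)*1 = -5 + o)
W(T) = -T
(-12 + Y(1))*W(-18) = (-12 + (-5 + 1))*(-1*(-18)) = (-12 - 4)*18 = -16*18 = -288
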